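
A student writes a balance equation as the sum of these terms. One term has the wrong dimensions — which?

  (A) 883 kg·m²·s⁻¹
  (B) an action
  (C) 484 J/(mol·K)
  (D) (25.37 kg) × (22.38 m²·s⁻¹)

(C)

Dimensions:
  (A) kg·m²·s⁻¹
  (B) [action] = kg·m²·s⁻¹
  (C) J·mol⁻¹·K⁻¹ = N·m·mol⁻¹·K⁻¹ = kg·m²·s⁻²·K⁻¹·mol⁻¹
  (D) [kg] · [m²·s⁻¹] = kg·m²·s⁻¹
All reduce to kg·m²·s⁻¹ except (C), which is kg·m²·s⁻²·K⁻¹·mol⁻¹.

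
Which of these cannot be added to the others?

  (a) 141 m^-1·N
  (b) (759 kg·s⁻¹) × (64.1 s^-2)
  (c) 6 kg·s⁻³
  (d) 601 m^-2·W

Reduce each to base SI dimensions:
  (a) N·m⁻¹ = kg·m·s⁻²·m⁻¹ = kg·s⁻²
  (b) [kg·s⁻¹] · [s⁻²] = kg·s⁻³
  (c) kg·s⁻³
  (d) W·m⁻² = J·s⁻¹·m⁻² = kg·s⁻³
All reduce to kg·s⁻³ except (a), which is kg·s⁻².

(a)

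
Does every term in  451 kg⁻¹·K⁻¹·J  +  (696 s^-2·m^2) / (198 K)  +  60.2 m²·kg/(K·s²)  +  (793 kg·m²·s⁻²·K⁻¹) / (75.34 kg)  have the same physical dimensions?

Work out the base dimensions of each:
  451 kg⁻¹·K⁻¹·J:  J·kg⁻¹·K⁻¹ = N·m·kg⁻¹·K⁻¹ = m²·s⁻²·K⁻¹
  (696 s^-2·m^2) / (198 K):  [m²·s⁻²] / [K] = m²·s⁻²·K⁻¹
  60.2 m²·kg/(K·s²):  kg·m²·s⁻²·K⁻¹
  (793 kg·m²·s⁻²·K⁻¹) / (75.34 kg):  [kg·m²·s⁻²·K⁻¹] / [kg] = m²·s⁻²·K⁻¹
The terms do not share a single dimension (kg·m²·s⁻²·K⁻¹ vs m²·s⁻²·K⁻¹).

No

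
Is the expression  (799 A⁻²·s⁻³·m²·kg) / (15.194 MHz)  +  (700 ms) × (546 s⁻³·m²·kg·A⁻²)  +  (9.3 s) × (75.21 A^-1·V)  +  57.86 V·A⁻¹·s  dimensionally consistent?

Expand each in SI base units:
  (799 A⁻²·s⁻³·m²·kg) / (15.194 MHz):  [kg·m²·s⁻³·A⁻²] / [s⁻¹] = kg·m²·s⁻²·A⁻²
  (700 ms) × (546 s⁻³·m²·kg·A⁻²):  [s] · [kg·m²·s⁻³·A⁻²] = kg·m²·s⁻²·A⁻²
  (9.3 s) × (75.21 A^-1·V):  [s] · [kg·m²·s⁻³·A⁻²] = kg·m²·s⁻²·A⁻²
  57.86 V·A⁻¹·s:  V·s·A⁻¹ = J·C⁻¹·s·A⁻¹ = kg·m²·s⁻²·A⁻²
Every term reduces to kg·m²·s⁻²·A⁻².

Yes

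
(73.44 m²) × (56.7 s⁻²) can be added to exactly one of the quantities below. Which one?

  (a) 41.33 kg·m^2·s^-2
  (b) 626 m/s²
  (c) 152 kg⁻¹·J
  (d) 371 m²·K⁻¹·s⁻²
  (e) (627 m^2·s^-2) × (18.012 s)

(c)

Reference: [m²] · [s⁻²] = m²·s⁻².
Each option:
  (a) kg·m²·s⁻²
  (b) m·s⁻²
  (c) J·kg⁻¹ = N·m·kg⁻¹ = m²·s⁻²  ← same
  (d) m²·s⁻²·K⁻¹
  (e) [m²·s⁻²] · [s] = m²·s⁻¹
Only (c) matches m²·s⁻².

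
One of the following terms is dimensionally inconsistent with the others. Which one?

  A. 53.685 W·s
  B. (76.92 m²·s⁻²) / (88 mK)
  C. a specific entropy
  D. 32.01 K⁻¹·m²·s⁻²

Expand each in SI base units:
  A. W·s = J·s⁻¹·s = kg·m²·s⁻²
  B. [m²·s⁻²] / [K] = m²·s⁻²·K⁻¹
  C. [specific entropy] = m²·s⁻²·K⁻¹
  D. m²·s⁻²·K⁻¹
All reduce to m²·s⁻²·K⁻¹ except A., which is kg·m²·s⁻².

A.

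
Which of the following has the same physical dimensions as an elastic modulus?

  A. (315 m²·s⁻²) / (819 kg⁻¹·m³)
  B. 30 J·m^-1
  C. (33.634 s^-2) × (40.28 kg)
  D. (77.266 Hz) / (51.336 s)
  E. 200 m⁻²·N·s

Reference: [elastic modulus] = kg·m⁻¹·s⁻².
Each option:
  A. [m²·s⁻²] / [kg⁻¹·m³] = kg·m⁻¹·s⁻²  ← same
  B. J·m⁻¹ = N·m·m⁻¹ = kg·m·s⁻²
  C. [s⁻²] · [kg] = kg·s⁻²
  D. [s⁻¹] / [s] = s⁻²
  E. N·s·m⁻² = kg·m·s⁻²·s·m⁻² = kg·m⁻¹·s⁻¹
Only A. matches kg·m⁻¹·s⁻².

A.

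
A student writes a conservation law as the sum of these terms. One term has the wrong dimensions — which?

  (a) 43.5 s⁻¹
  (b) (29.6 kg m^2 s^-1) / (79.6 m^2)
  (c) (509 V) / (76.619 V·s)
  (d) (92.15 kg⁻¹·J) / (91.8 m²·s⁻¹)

Expand each in SI base units:
  (a) s⁻¹
  (b) [kg·m²·s⁻¹] / [m²] = kg·s⁻¹
  (c) [kg·m²·s⁻³·A⁻¹] / [kg·m²·s⁻²·A⁻¹] = s⁻¹
  (d) [m²·s⁻²] / [m²·s⁻¹] = s⁻¹
All reduce to s⁻¹ except (b), which is kg·s⁻¹.

(b)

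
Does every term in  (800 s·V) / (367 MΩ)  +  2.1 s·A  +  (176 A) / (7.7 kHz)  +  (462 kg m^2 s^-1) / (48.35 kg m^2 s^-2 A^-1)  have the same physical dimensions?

Yes

Dimensions:
  (800 s·V) / (367 MΩ):  [kg·m²·s⁻²·A⁻¹] / [kg·m²·s⁻³·A⁻²] = s·A
  2.1 s·A:  A·s = s·A
  (176 A) / (7.7 kHz):  [A] / [s⁻¹] = s·A
  (462 kg m^2 s^-1) / (48.35 kg m^2 s^-2 A^-1):  [kg·m²·s⁻¹] / [kg·m²·s⁻²·A⁻¹] = s·A
Every term reduces to s·A.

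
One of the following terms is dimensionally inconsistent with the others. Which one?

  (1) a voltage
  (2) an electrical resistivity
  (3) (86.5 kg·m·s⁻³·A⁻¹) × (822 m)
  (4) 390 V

In SI base units:
  (1) [voltage] = kg·m²·s⁻³·A⁻¹
  (2) [electrical resistivity] = kg·m³·s⁻³·A⁻²
  (3) [kg·m·s⁻³·A⁻¹] · [m] = kg·m²·s⁻³·A⁻¹
  (4) V = J·C⁻¹ = kg·m²·s⁻³·A⁻¹
All reduce to kg·m²·s⁻³·A⁻¹ except (2), which is kg·m³·s⁻³·A⁻².

(2)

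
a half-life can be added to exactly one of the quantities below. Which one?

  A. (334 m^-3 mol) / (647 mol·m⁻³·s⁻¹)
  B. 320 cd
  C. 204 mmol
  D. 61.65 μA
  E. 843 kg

A.

Reference: [half-life] = s.
Each option:
  A. [m⁻³·mol] / [m⁻³·s⁻¹·mol] = s  ← same
  B. cd
  C. mol
  D. A
  E. kg
Only A. matches s.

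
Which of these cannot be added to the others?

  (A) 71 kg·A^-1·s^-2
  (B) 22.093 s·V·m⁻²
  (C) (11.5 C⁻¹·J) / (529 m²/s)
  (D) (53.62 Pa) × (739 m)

(D)

Reduce each to base SI dimensions:
  (A) kg·s⁻²·A⁻¹
  (B) V·s·m⁻² = J·C⁻¹·s·m⁻² = kg·s⁻²·A⁻¹
  (C) [kg·m²·s⁻³·A⁻¹] / [m²·s⁻¹] = kg·s⁻²·A⁻¹
  (D) [kg·m⁻¹·s⁻²] · [m] = kg·s⁻²
All reduce to kg·s⁻²·A⁻¹ except (D), which is kg·s⁻².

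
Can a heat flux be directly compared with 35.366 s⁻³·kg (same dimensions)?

Yes

Dimensions:
  a heat flux:  [heat flux] = kg·s⁻³
  35.366 s⁻³·kg:  kg·s⁻³
Both are kg·s⁻³, so they have the same dimensions and can be added.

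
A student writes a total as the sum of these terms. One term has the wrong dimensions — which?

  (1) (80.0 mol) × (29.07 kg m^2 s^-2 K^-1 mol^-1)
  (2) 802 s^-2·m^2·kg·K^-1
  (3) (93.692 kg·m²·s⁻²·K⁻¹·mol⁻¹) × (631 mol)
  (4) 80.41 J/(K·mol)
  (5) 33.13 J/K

Dimensions:
  (1) [mol] · [kg·m²·s⁻²·K⁻¹·mol⁻¹] = kg·m²·s⁻²·K⁻¹
  (2) kg·m²·s⁻²·K⁻¹
  (3) [kg·m²·s⁻²·K⁻¹·mol⁻¹] · [mol] = kg·m²·s⁻²·K⁻¹
  (4) J·mol⁻¹·K⁻¹ = N·m·mol⁻¹·K⁻¹ = kg·m²·s⁻²·K⁻¹·mol⁻¹
  (5) J·K⁻¹ = N·m·K⁻¹ = kg·m²·s⁻²·K⁻¹
All reduce to kg·m²·s⁻²·K⁻¹ except (4), which is kg·m²·s⁻²·K⁻¹·mol⁻¹.

(4)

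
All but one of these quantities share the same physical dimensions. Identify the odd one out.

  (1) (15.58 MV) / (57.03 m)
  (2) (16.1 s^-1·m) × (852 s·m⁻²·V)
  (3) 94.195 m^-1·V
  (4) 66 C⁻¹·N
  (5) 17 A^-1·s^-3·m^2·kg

Dimensions:
  (1) [kg·m²·s⁻³·A⁻¹] / [m] = kg·m·s⁻³·A⁻¹
  (2) [m·s⁻¹] · [kg·s⁻²·A⁻¹] = kg·m·s⁻³·A⁻¹
  (3) V·m⁻¹ = J·C⁻¹·m⁻¹ = kg·m·s⁻³·A⁻¹
  (4) N·C⁻¹ = kg·m·s⁻²·(s·A)⁻¹ = kg·m·s⁻³·A⁻¹
  (5) kg·m²·s⁻³·A⁻¹
All reduce to kg·m·s⁻³·A⁻¹ except (5), which is kg·m²·s⁻³·A⁻¹.

(5)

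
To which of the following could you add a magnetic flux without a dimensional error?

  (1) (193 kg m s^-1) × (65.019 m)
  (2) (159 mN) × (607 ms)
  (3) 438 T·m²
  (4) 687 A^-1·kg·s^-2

(3)

Reference: [magnetic flux] = kg·m²·s⁻²·A⁻¹.
Each option:
  (1) [kg·m·s⁻¹] · [m] = kg·m²·s⁻¹
  (2) [kg·m·s⁻²] · [s] = kg·m·s⁻¹
  (3) T·m² = Wb·m⁻²·m² = kg·m²·s⁻²·A⁻¹  ← same
  (4) kg·s⁻²·A⁻¹
Only (3) matches kg·m²·s⁻²·A⁻¹.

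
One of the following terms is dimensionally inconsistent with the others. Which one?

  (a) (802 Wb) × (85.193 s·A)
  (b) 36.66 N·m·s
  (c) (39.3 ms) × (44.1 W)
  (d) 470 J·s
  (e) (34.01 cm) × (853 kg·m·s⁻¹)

Work out the base dimensions of each:
  (a) [kg·m²·s⁻²·A⁻¹] · [s·A] = kg·m²·s⁻¹
  (b) N·m·s = kg·m·s⁻²·m·s = kg·m²·s⁻¹
  (c) [s] · [kg·m²·s⁻³] = kg·m²·s⁻²
  (d) J·s = N·m·s = kg·m²·s⁻¹
  (e) [m] · [kg·m·s⁻¹] = kg·m²·s⁻¹
All reduce to kg·m²·s⁻¹ except (c), which is kg·m²·s⁻².

(c)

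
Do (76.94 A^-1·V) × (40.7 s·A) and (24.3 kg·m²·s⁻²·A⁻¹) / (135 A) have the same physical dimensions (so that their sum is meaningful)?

In SI base units:
  (76.94 A^-1·V) × (40.7 s·A):  [kg·m²·s⁻³·A⁻²] · [s·A] = kg·m²·s⁻²·A⁻¹
  (24.3 kg·m²·s⁻²·A⁻¹) / (135 A):  [kg·m²·s⁻²·A⁻¹] / [A] = kg·m²·s⁻²·A⁻²
kg·m²·s⁻²·A⁻¹ ≠ kg·m²·s⁻²·A⁻², so they cannot be added.

No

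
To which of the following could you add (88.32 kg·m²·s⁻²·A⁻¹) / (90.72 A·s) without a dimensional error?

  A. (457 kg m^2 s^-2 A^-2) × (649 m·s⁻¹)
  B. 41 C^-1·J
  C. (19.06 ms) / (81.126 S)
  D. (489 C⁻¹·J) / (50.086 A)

Reference: [kg·m²·s⁻²·A⁻¹] / [s·A] = kg·m²·s⁻³·A⁻².
Each option:
  A. [kg·m²·s⁻²·A⁻²] · [m·s⁻¹] = kg·m³·s⁻³·A⁻²
  B. J·C⁻¹ = N·m·(s·A)⁻¹ = kg·m²·s⁻³·A⁻¹
  C. [s] / [kg⁻¹·m⁻²·s³·A²] = kg·m²·s⁻²·A⁻²
  D. [kg·m²·s⁻³·A⁻¹] / [A] = kg·m²·s⁻³·A⁻²  ← same
Only D. matches kg·m²·s⁻³·A⁻².

D.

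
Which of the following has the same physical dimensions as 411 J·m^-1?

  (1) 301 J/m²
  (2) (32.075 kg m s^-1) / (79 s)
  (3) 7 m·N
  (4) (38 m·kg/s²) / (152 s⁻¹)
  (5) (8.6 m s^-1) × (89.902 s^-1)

(2)

Reference: J·m⁻¹ = N·m·m⁻¹ = kg·m·s⁻².
Each option:
  (1) J·m⁻² = N·m·m⁻² = kg·s⁻²
  (2) [kg·m·s⁻¹] / [s] = kg·m·s⁻²  ← same
  (3) N·m = kg·m·s⁻²·m = kg·m²·s⁻²
  (4) [kg·m·s⁻²] / [s⁻¹] = kg·m·s⁻¹
  (5) [m·s⁻¹] · [s⁻¹] = m·s⁻²
Only (2) matches kg·m·s⁻².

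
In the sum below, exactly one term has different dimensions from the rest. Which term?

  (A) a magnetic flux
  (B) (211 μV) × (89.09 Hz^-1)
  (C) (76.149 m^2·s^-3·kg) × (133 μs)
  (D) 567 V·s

In SI base units:
  (A) [magnetic flux] = kg·m²·s⁻²·A⁻¹
  (B) [kg·m²·s⁻³·A⁻¹] · [s] = kg·m²·s⁻²·A⁻¹
  (C) [kg·m²·s⁻³] · [s] = kg·m²·s⁻²
  (D) V·s = J·C⁻¹·s = kg·m²·s⁻²·A⁻¹
All reduce to kg·m²·s⁻²·A⁻¹ except (C), which is kg·m²·s⁻².

(C)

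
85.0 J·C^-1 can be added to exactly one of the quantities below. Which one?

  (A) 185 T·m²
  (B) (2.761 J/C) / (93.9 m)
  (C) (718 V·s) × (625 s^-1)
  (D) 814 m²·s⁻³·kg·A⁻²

Reference: J·C⁻¹ = N·m·(s·A)⁻¹ = kg·m²·s⁻³·A⁻¹.
Each option:
  (A) T·m² = Wb·m⁻²·m² = kg·m²·s⁻²·A⁻¹
  (B) [kg·m²·s⁻³·A⁻¹] / [m] = kg·m·s⁻³·A⁻¹
  (C) [kg·m²·s⁻²·A⁻¹] · [s⁻¹] = kg·m²·s⁻³·A⁻¹  ← same
  (D) kg·m²·s⁻³·A⁻²
Only (C) matches kg·m²·s⁻³·A⁻¹.

(C)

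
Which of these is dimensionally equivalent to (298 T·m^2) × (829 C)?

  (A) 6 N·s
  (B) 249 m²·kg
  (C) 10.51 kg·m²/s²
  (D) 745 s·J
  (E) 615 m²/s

Reference: [kg·m²·s⁻²·A⁻¹] · [s·A] = kg·m²·s⁻¹.
Each option:
  (A) N·s = kg·m·s⁻²·s = kg·m·s⁻¹
  (B) kg·m²
  (C) kg·m²·s⁻²
  (D) J·s = N·m·s = kg·m²·s⁻¹  ← same
  (E) m²·s⁻¹
Only (D) matches kg·m²·s⁻¹.

(D)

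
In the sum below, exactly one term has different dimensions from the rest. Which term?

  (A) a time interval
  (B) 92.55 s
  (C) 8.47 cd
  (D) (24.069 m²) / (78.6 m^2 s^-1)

(C)

In SI base units:
  (A) [time interval] = s
  (B) s
  (C) cd
  (D) [m²] / [m²·s⁻¹] = s
All reduce to s except (C), which is cd.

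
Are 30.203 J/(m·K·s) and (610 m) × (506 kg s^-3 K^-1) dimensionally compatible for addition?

Yes

Work out the base dimensions of each:
  30.203 J/(m·K·s):  J·s⁻¹·m⁻¹·K⁻¹ = N·m·s⁻¹·m⁻¹·K⁻¹ = kg·m·s⁻³·K⁻¹
  (610 m) × (506 kg s^-3 K^-1):  [m] · [kg·s⁻³·K⁻¹] = kg·m·s⁻³·K⁻¹
Both are kg·m·s⁻³·K⁻¹, so they have the same dimensions and can be added.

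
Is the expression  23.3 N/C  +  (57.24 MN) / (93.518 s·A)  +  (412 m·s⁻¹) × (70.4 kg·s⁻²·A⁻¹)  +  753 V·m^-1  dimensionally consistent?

Expand each in SI base units:
  23.3 N/C:  N·C⁻¹ = kg·m·s⁻²·(s·A)⁻¹ = kg·m·s⁻³·A⁻¹
  (57.24 MN) / (93.518 s·A):  [kg·m·s⁻²] / [s·A] = kg·m·s⁻³·A⁻¹
  (412 m·s⁻¹) × (70.4 kg·s⁻²·A⁻¹):  [m·s⁻¹] · [kg·s⁻²·A⁻¹] = kg·m·s⁻³·A⁻¹
  753 V·m^-1:  V·m⁻¹ = J·C⁻¹·m⁻¹ = kg·m·s⁻³·A⁻¹
Every term reduces to kg·m·s⁻³·A⁻¹.

Yes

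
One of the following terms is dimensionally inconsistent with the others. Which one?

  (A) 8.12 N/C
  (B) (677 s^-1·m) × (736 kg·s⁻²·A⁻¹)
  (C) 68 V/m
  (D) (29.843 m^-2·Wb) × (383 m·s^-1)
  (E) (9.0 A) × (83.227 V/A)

Reduce each to base SI dimensions:
  (A) N·C⁻¹ = kg·m·s⁻²·(s·A)⁻¹ = kg·m·s⁻³·A⁻¹
  (B) [m·s⁻¹] · [kg·s⁻²·A⁻¹] = kg·m·s⁻³·A⁻¹
  (C) V·m⁻¹ = J·C⁻¹·m⁻¹ = kg·m·s⁻³·A⁻¹
  (D) [kg·s⁻²·A⁻¹] · [m·s⁻¹] = kg·m·s⁻³·A⁻¹
  (E) [A] · [kg·m²·s⁻³·A⁻²] = kg·m²·s⁻³·A⁻¹
All reduce to kg·m·s⁻³·A⁻¹ except (E), which is kg·m²·s⁻³·A⁻¹.

(E)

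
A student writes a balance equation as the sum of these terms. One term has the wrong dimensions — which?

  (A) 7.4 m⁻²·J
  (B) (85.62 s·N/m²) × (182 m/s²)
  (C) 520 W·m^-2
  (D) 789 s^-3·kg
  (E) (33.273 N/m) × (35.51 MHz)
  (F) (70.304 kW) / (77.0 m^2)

(A)

Dimensions:
  (A) J·m⁻² = N·m·m⁻² = kg·s⁻²
  (B) [kg·m⁻¹·s⁻¹] · [m·s⁻²] = kg·s⁻³
  (C) W·m⁻² = J·s⁻¹·m⁻² = kg·s⁻³
  (D) kg·s⁻³
  (E) [kg·s⁻²] · [s⁻¹] = kg·s⁻³
  (F) [kg·m²·s⁻³] / [m²] = kg·s⁻³
All reduce to kg·s⁻³ except (A), which is kg·s⁻².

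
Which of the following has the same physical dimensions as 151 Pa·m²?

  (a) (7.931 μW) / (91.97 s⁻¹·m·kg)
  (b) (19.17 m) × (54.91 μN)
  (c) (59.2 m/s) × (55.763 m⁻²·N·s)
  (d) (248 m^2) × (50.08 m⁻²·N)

(d)

Reference: Pa·m² = N·m⁻²·m² = kg·m·s⁻².
Each option:
  (a) [kg·m²·s⁻³] / [kg·m·s⁻¹] = m·s⁻²
  (b) [m] · [kg·m·s⁻²] = kg·m²·s⁻²
  (c) [m·s⁻¹] · [kg·m⁻¹·s⁻¹] = kg·s⁻²
  (d) [m²] · [kg·m⁻¹·s⁻²] = kg·m·s⁻²  ← same
Only (d) matches kg·m·s⁻².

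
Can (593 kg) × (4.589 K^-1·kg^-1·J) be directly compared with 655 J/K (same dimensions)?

Reduce each to base SI dimensions:
  (593 kg) × (4.589 K^-1·kg^-1·J):  [kg] · [m²·s⁻²·K⁻¹] = kg·m²·s⁻²·K⁻¹
  655 J/K:  J·K⁻¹ = N·m·K⁻¹ = kg·m²·s⁻²·K⁻¹
Both are kg·m²·s⁻²·K⁻¹, so they have the same dimensions and can be added.

Yes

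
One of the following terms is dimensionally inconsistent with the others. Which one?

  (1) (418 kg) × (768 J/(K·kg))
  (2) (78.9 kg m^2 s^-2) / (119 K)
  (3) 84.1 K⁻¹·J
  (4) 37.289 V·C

(4)

Reduce each to base SI dimensions:
  (1) [kg] · [m²·s⁻²·K⁻¹] = kg·m²·s⁻²·K⁻¹
  (2) [kg·m²·s⁻²] / [K] = kg·m²·s⁻²·K⁻¹
  (3) J·K⁻¹ = N·m·K⁻¹ = kg·m²·s⁻²·K⁻¹
  (4) C·V = s·A·J·C⁻¹ = kg·m²·s⁻²
All reduce to kg·m²·s⁻²·K⁻¹ except (4), which is kg·m²·s⁻².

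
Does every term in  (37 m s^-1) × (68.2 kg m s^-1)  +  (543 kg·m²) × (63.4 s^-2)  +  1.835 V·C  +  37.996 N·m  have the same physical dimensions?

Yes

Work out the base dimensions of each:
  (37 m s^-1) × (68.2 kg m s^-1):  [m·s⁻¹] · [kg·m·s⁻¹] = kg·m²·s⁻²
  (543 kg·m²) × (63.4 s^-2):  [kg·m²] · [s⁻²] = kg·m²·s⁻²
  1.835 V·C:  C·V = s·A·J·C⁻¹ = kg·m²·s⁻²
  37.996 N·m:  N·m = kg·m·s⁻²·m = kg·m²·s⁻²
Every term reduces to kg·m²·s⁻².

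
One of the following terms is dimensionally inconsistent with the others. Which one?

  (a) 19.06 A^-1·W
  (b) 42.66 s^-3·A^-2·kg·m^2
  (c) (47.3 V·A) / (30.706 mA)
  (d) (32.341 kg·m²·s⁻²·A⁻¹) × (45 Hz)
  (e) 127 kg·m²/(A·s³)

In SI base units:
  (a) W·A⁻¹ = J·s⁻¹·A⁻¹ = kg·m²·s⁻³·A⁻¹
  (b) kg·m²·s⁻³·A⁻²
  (c) [kg·m²·s⁻³] / [A] = kg·m²·s⁻³·A⁻¹
  (d) [kg·m²·s⁻²·A⁻¹] · [s⁻¹] = kg·m²·s⁻³·A⁻¹
  (e) kg·m²·s⁻³·A⁻¹
All reduce to kg·m²·s⁻³·A⁻¹ except (b), which is kg·m²·s⁻³·A⁻².

(b)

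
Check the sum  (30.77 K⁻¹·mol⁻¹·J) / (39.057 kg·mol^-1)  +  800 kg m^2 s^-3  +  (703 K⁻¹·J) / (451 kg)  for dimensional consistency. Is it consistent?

No

Reduce each to base SI dimensions:
  (30.77 K⁻¹·mol⁻¹·J) / (39.057 kg·mol^-1):  [kg·m²·s⁻²·K⁻¹·mol⁻¹] / [kg·mol⁻¹] = m²·s⁻²·K⁻¹
  800 kg m^2 s^-3:  kg·m²·s⁻³
  (703 K⁻¹·J) / (451 kg):  [kg·m²·s⁻²·K⁻¹] / [kg] = m²·s⁻²·K⁻¹
The terms do not share a single dimension (kg·m²·s⁻³ vs m²·s⁻²·K⁻¹).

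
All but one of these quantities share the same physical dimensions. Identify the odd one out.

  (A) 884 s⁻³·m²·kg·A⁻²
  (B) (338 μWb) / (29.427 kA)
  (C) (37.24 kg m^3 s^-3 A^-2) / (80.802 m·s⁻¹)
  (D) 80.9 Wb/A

In SI base units:
  (A) kg·m²·s⁻³·A⁻²
  (B) [kg·m²·s⁻²·A⁻¹] / [A] = kg·m²·s⁻²·A⁻²
  (C) [kg·m³·s⁻³·A⁻²] / [m·s⁻¹] = kg·m²·s⁻²·A⁻²
  (D) Wb·A⁻¹ = V·s·A⁻¹ = kg·m²·s⁻²·A⁻²
All reduce to kg·m²·s⁻²·A⁻² except (A), which is kg·m²·s⁻³·A⁻².

(A)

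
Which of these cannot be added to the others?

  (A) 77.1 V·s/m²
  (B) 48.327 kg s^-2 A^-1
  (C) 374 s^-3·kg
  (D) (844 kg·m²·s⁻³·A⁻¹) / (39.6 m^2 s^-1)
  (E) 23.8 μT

(C)

Expand each in SI base units:
  (A) V·s·m⁻² = J·C⁻¹·s·m⁻² = kg·s⁻²·A⁻¹
  (B) kg·s⁻²·A⁻¹
  (C) kg·s⁻³
  (D) [kg·m²·s⁻³·A⁻¹] / [m²·s⁻¹] = kg·s⁻²·A⁻¹
  (E) T = Wb·m⁻² = kg·s⁻²·A⁻¹
All reduce to kg·s⁻²·A⁻¹ except (C), which is kg·s⁻³.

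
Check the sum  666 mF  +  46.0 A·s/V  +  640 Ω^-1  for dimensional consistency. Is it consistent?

Reduce each to base SI dimensions:
  666 mF:  F = C·V⁻¹ = kg⁻¹·m⁻²·s⁴·A²
  46.0 A·s/V:  A·s·V⁻¹ = A·s·(J·C⁻¹)⁻¹ = kg⁻¹·m⁻²·s⁴·A²
  640 Ω^-1:  Ω⁻¹ = (V·A⁻¹)⁻¹ = kg⁻¹·m⁻²·s³·A²
The terms do not share a single dimension (kg⁻¹·m⁻²·s³·A² vs kg⁻¹·m⁻²·s⁴·A²).

No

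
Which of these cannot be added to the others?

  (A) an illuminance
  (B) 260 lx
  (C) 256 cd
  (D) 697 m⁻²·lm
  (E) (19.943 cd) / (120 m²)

Work out the base dimensions of each:
  (A) [illuminance] = m⁻²·cd
  (B) lx = lm·m⁻² = m⁻²·cd
  (C) cd
  (D) lm·m⁻² = cd·m⁻² = m⁻²·cd
  (E) [cd] / [m²] = m⁻²·cd
All reduce to m⁻²·cd except (C), which is cd.

(C)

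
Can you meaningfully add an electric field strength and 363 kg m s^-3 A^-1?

Yes

Work out the base dimensions of each:
  an electric field strength:  [electric field strength] = kg·m·s⁻³·A⁻¹
  363 kg m s^-3 A^-1:  kg·m·s⁻³·A⁻¹
Both are kg·m·s⁻³·A⁻¹, so they have the same dimensions and can be added.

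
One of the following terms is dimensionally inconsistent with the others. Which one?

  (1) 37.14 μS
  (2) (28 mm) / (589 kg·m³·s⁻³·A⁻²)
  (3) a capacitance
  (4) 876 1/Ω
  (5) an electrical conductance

(3)

In SI base units:
  (1) S = Ω⁻¹ = kg⁻¹·m⁻²·s³·A²
  (2) [m] / [kg·m³·s⁻³·A⁻²] = kg⁻¹·m⁻²·s³·A²
  (3) [capacitance] = kg⁻¹·m⁻²·s⁴·A²
  (4) Ω⁻¹ = (V·A⁻¹)⁻¹ = kg⁻¹·m⁻²·s³·A²
  (5) [electrical conductance] = kg⁻¹·m⁻²·s³·A²
All reduce to kg⁻¹·m⁻²·s³·A² except (3), which is kg⁻¹·m⁻²·s⁴·A².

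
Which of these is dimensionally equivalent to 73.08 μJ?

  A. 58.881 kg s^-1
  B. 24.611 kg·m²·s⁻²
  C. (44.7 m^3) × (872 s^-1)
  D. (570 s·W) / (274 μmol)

B.

Reference: J = N·m = kg·m²·s⁻².
Each option:
  A. kg·s⁻¹
  B. kg·m²·s⁻²  ← same
  C. [m³] · [s⁻¹] = m³·s⁻¹
  D. [kg·m²·s⁻²] / [mol] = kg·m²·s⁻²·mol⁻¹
Only B. matches kg·m²·s⁻².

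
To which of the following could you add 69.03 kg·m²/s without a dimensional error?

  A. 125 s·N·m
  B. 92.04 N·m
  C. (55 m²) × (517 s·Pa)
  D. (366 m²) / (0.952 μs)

A.

Reference: kg·m²·s⁻¹.
Each option:
  A. N·m·s = kg·m·s⁻²·m·s = kg·m²·s⁻¹  ← same
  B. N·m = kg·m·s⁻²·m = kg·m²·s⁻²
  C. [m²] · [kg·m⁻¹·s⁻¹] = kg·m·s⁻¹
  D. [m²] / [s] = m²·s⁻¹
Only A. matches kg·m²·s⁻¹.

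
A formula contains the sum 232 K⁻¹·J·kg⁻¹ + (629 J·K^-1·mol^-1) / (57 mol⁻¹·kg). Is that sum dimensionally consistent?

Reduce each to base SI dimensions:
  232 K⁻¹·J·kg⁻¹:  J·kg⁻¹·K⁻¹ = N·m·kg⁻¹·K⁻¹ = m²·s⁻²·K⁻¹
  (629 J·K^-1·mol^-1) / (57 mol⁻¹·kg):  [kg·m²·s⁻²·K⁻¹·mol⁻¹] / [kg·mol⁻¹] = m²·s⁻²·K⁻¹
Both are m²·s⁻²·K⁻¹, so they have the same dimensions and can be added.

Yes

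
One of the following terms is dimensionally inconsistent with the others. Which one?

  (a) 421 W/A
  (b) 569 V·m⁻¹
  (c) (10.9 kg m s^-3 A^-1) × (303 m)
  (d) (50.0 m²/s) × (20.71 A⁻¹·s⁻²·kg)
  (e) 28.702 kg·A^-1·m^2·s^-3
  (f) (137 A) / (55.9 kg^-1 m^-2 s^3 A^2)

(b)

In SI base units:
  (a) W·A⁻¹ = J·s⁻¹·A⁻¹ = kg·m²·s⁻³·A⁻¹
  (b) V·m⁻¹ = J·C⁻¹·m⁻¹ = kg·m·s⁻³·A⁻¹
  (c) [kg·m·s⁻³·A⁻¹] · [m] = kg·m²·s⁻³·A⁻¹
  (d) [m²·s⁻¹] · [kg·s⁻²·A⁻¹] = kg·m²·s⁻³·A⁻¹
  (e) kg·m²·s⁻³·A⁻¹
  (f) [A] / [kg⁻¹·m⁻²·s³·A²] = kg·m²·s⁻³·A⁻¹
All reduce to kg·m²·s⁻³·A⁻¹ except (b), which is kg·m·s⁻³·A⁻¹.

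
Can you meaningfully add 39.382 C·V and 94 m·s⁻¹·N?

No

Work out the base dimensions of each:
  39.382 C·V:  C·V = s·A·J·C⁻¹ = kg·m²·s⁻²
  94 m·s⁻¹·N:  N·m·s⁻¹ = kg·m·s⁻²·m·s⁻¹ = kg·m²·s⁻³
kg·m²·s⁻² ≠ kg·m²·s⁻³, so they cannot be added.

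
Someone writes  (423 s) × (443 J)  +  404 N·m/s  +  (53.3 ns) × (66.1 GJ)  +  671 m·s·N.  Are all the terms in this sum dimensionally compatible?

In SI base units:
  (423 s) × (443 J):  [s] · [kg·m²·s⁻²] = kg·m²·s⁻¹
  404 N·m/s:  N·m·s⁻¹ = kg·m·s⁻²·m·s⁻¹ = kg·m²·s⁻³
  (53.3 ns) × (66.1 GJ):  [s] · [kg·m²·s⁻²] = kg·m²·s⁻¹
  671 m·s·N:  N·m·s = kg·m·s⁻²·m·s = kg·m²·s⁻¹
The terms do not share a single dimension (kg·m²·s⁻³ vs kg·m²·s⁻¹).

No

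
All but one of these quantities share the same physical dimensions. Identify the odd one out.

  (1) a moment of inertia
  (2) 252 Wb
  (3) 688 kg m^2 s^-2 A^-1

Expand each in SI base units:
  (1) [moment of inertia] = kg·m²
  (2) Wb = V·s = kg·m²·s⁻²·A⁻¹
  (3) kg·m²·s⁻²·A⁻¹
All reduce to kg·m²·s⁻²·A⁻¹ except (1), which is kg·m².

(1)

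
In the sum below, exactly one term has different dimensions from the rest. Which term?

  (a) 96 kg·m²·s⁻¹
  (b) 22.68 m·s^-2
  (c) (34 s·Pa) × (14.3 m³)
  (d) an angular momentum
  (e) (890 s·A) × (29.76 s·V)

(b)

Dimensions:
  (a) kg·m²·s⁻¹
  (b) m·s⁻²
  (c) [kg·m⁻¹·s⁻¹] · [m³] = kg·m²·s⁻¹
  (d) [angular momentum] = kg·m²·s⁻¹
  (e) [s·A] · [kg·m²·s⁻²·A⁻¹] = kg·m²·s⁻¹
All reduce to kg·m²·s⁻¹ except (b), which is m·s⁻².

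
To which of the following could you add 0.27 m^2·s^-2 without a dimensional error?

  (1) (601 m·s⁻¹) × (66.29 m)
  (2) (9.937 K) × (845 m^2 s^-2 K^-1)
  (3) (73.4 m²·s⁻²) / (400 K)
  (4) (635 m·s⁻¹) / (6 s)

(2)

Reference: m²·s⁻².
Each option:
  (1) [m·s⁻¹] · [m] = m²·s⁻¹
  (2) [K] · [m²·s⁻²·K⁻¹] = m²·s⁻²  ← same
  (3) [m²·s⁻²] / [K] = m²·s⁻²·K⁻¹
  (4) [m·s⁻¹] / [s] = m·s⁻²
Only (2) matches m²·s⁻².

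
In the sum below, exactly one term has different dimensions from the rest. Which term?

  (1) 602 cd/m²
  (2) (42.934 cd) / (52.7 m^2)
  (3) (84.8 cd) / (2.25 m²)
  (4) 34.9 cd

Dimensions:
  (1) cd·m⁻² = m⁻²·cd
  (2) [cd] / [m²] = m⁻²·cd
  (3) [cd] / [m²] = m⁻²·cd
  (4) cd
All reduce to m⁻²·cd except (4), which is cd.

(4)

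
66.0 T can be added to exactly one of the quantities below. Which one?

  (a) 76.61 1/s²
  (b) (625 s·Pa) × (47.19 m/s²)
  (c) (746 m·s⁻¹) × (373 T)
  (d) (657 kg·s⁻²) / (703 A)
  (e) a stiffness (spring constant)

(d)

Reference: T = Wb·m⁻² = kg·s⁻²·A⁻¹.
Each option:
  (a) s⁻²
  (b) [kg·m⁻¹·s⁻¹] · [m·s⁻²] = kg·s⁻³
  (c) [m·s⁻¹] · [kg·s⁻²·A⁻¹] = kg·m·s⁻³·A⁻¹
  (d) [kg·s⁻²] / [A] = kg·s⁻²·A⁻¹  ← same
  (e) [stiffness (spring constant)] = kg·s⁻²
Only (d) matches kg·s⁻²·A⁻¹.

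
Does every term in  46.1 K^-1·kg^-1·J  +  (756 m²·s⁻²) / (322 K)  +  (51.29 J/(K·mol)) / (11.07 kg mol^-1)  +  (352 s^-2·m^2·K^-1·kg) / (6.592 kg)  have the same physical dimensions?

In SI base units:
  46.1 K^-1·kg^-1·J:  J·kg⁻¹·K⁻¹ = N·m·kg⁻¹·K⁻¹ = m²·s⁻²·K⁻¹
  (756 m²·s⁻²) / (322 K):  [m²·s⁻²] / [K] = m²·s⁻²·K⁻¹
  (51.29 J/(K·mol)) / (11.07 kg mol^-1):  [kg·m²·s⁻²·K⁻¹·mol⁻¹] / [kg·mol⁻¹] = m²·s⁻²·K⁻¹
  (352 s^-2·m^2·K^-1·kg) / (6.592 kg):  [kg·m²·s⁻²·K⁻¹] / [kg] = m²·s⁻²·K⁻¹
Every term reduces to m²·s⁻²·K⁻¹.

Yes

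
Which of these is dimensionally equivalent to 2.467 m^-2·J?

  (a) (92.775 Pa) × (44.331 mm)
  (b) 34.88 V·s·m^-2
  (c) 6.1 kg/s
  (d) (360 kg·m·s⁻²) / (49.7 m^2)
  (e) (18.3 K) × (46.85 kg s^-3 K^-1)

(a)

Reference: J·m⁻² = N·m·m⁻² = kg·s⁻².
Each option:
  (a) [kg·m⁻¹·s⁻²] · [m] = kg·s⁻²  ← same
  (b) V·s·m⁻² = J·C⁻¹·s·m⁻² = kg·s⁻²·A⁻¹
  (c) kg·s⁻¹
  (d) [kg·m·s⁻²] / [m²] = kg·m⁻¹·s⁻²
  (e) [K] · [kg·s⁻³·K⁻¹] = kg·s⁻³
Only (a) matches kg·s⁻².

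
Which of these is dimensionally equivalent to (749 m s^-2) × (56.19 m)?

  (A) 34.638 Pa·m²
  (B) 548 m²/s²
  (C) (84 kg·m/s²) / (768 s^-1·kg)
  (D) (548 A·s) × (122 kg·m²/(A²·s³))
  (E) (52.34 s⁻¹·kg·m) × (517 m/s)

(B)

Reference: [m·s⁻²] · [m] = m²·s⁻².
Each option:
  (A) Pa·m² = N·m⁻²·m² = kg·m·s⁻²
  (B) m²·s⁻²  ← same
  (C) [kg·m·s⁻²] / [kg·s⁻¹] = m·s⁻¹
  (D) [s·A] · [kg·m²·s⁻³·A⁻²] = kg·m²·s⁻²·A⁻¹
  (E) [kg·m·s⁻¹] · [m·s⁻¹] = kg·m²·s⁻²
Only (B) matches m²·s⁻².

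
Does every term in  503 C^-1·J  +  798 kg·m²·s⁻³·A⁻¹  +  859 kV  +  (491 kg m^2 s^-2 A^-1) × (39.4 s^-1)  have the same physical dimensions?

Yes

Work out the base dimensions of each:
  503 C^-1·J:  J·C⁻¹ = N·m·(s·A)⁻¹ = kg·m²·s⁻³·A⁻¹
  798 kg·m²·s⁻³·A⁻¹:  kg·m²·s⁻³·A⁻¹
  859 kV:  V = J·C⁻¹ = kg·m²·s⁻³·A⁻¹
  (491 kg m^2 s^-2 A^-1) × (39.4 s^-1):  [kg·m²·s⁻²·A⁻¹] · [s⁻¹] = kg·m²·s⁻³·A⁻¹
Every term reduces to kg·m²·s⁻³·A⁻¹.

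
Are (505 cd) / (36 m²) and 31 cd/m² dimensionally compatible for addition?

Yes

Expand each in SI base units:
  (505 cd) / (36 m²):  [cd] / [m²] = m⁻²·cd
  31 cd/m²:  cd·m⁻² = m⁻²·cd
Both are m⁻²·cd, so they have the same dimensions and can be added.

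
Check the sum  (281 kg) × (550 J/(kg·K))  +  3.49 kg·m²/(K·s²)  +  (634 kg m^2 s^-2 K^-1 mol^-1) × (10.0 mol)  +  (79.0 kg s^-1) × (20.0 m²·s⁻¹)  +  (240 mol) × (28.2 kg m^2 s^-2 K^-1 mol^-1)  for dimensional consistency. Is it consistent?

No

Work out the base dimensions of each:
  (281 kg) × (550 J/(kg·K)):  [kg] · [m²·s⁻²·K⁻¹] = kg·m²·s⁻²·K⁻¹
  3.49 kg·m²/(K·s²):  kg·m²·s⁻²·K⁻¹
  (634 kg m^2 s^-2 K^-1 mol^-1) × (10.0 mol):  [kg·m²·s⁻²·K⁻¹·mol⁻¹] · [mol] = kg·m²·s⁻²·K⁻¹
  (79.0 kg s^-1) × (20.0 m²·s⁻¹):  [kg·s⁻¹] · [m²·s⁻¹] = kg·m²·s⁻²
  (240 mol) × (28.2 kg m^2 s^-2 K^-1 mol^-1):  [mol] · [kg·m²·s⁻²·K⁻¹·mol⁻¹] = kg·m²·s⁻²·K⁻¹
The terms do not share a single dimension (kg·m²·s⁻² vs kg·m²·s⁻²·K⁻¹).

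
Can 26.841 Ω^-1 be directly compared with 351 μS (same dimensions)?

Expand each in SI base units:
  26.841 Ω^-1:  Ω⁻¹ = (V·A⁻¹)⁻¹ = kg⁻¹·m⁻²·s³·A²
  351 μS:  S = Ω⁻¹ = kg⁻¹·m⁻²·s³·A²
Both are kg⁻¹·m⁻²·s³·A², so they have the same dimensions and can be added.

Yes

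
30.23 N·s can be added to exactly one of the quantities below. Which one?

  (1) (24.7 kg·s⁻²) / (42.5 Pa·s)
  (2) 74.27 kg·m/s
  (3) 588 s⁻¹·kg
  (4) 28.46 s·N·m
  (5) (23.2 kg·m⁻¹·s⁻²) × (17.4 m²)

Reference: N·s = kg·m·s⁻²·s = kg·m·s⁻¹.
Each option:
  (1) [kg·s⁻²] / [kg·m⁻¹·s⁻¹] = m·s⁻¹
  (2) kg·m·s⁻¹  ← same
  (3) kg·s⁻¹
  (4) N·m·s = kg·m·s⁻²·m·s = kg·m²·s⁻¹
  (5) [kg·m⁻¹·s⁻²] · [m²] = kg·m·s⁻²
Only (2) matches kg·m·s⁻¹.

(2)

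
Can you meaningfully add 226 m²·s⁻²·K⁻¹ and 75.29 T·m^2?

Work out the base dimensions of each:
  226 m²·s⁻²·K⁻¹:  m²·s⁻²·K⁻¹
  75.29 T·m^2:  T·m² = Wb·m⁻²·m² = kg·m²·s⁻²·A⁻¹
m²·s⁻²·K⁻¹ ≠ kg·m²·s⁻²·A⁻¹, so they cannot be added.

No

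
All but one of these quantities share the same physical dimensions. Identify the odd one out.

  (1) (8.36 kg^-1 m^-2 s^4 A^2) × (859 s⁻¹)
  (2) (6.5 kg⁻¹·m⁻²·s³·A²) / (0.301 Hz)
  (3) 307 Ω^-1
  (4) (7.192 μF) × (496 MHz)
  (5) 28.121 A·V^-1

In SI base units:
  (1) [kg⁻¹·m⁻²·s⁴·A²] · [s⁻¹] = kg⁻¹·m⁻²·s³·A²
  (2) [kg⁻¹·m⁻²·s³·A²] / [s⁻¹] = kg⁻¹·m⁻²·s⁴·A²
  (3) Ω⁻¹ = (V·A⁻¹)⁻¹ = kg⁻¹·m⁻²·s³·A²
  (4) [kg⁻¹·m⁻²·s⁴·A²] · [s⁻¹] = kg⁻¹·m⁻²·s³·A²
  (5) A·V⁻¹ = A·(J·C⁻¹)⁻¹ = kg⁻¹·m⁻²·s³·A²
All reduce to kg⁻¹·m⁻²·s³·A² except (2), which is kg⁻¹·m⁻²·s⁴·A².

(2)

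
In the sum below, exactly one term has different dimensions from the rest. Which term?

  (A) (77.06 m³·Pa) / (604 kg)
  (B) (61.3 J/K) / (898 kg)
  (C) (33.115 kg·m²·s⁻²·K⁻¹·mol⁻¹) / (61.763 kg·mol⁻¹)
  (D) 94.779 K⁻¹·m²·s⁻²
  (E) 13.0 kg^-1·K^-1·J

Expand each in SI base units:
  (A) [kg·m²·s⁻²] / [kg] = m²·s⁻²
  (B) [kg·m²·s⁻²·K⁻¹] / [kg] = m²·s⁻²·K⁻¹
  (C) [kg·m²·s⁻²·K⁻¹·mol⁻¹] / [kg·mol⁻¹] = m²·s⁻²·K⁻¹
  (D) m²·s⁻²·K⁻¹
  (E) J·kg⁻¹·K⁻¹ = N·m·kg⁻¹·K⁻¹ = m²·s⁻²·K⁻¹
All reduce to m²·s⁻²·K⁻¹ except (A), which is m²·s⁻².

(A)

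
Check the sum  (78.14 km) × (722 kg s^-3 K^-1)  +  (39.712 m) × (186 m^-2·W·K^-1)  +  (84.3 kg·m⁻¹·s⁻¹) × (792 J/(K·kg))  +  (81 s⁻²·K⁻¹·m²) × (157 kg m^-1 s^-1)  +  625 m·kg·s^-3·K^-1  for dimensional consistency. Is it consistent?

Yes

Dimensions:
  (78.14 km) × (722 kg s^-3 K^-1):  [m] · [kg·s⁻³·K⁻¹] = kg·m·s⁻³·K⁻¹
  (39.712 m) × (186 m^-2·W·K^-1):  [m] · [kg·s⁻³·K⁻¹] = kg·m·s⁻³·K⁻¹
  (84.3 kg·m⁻¹·s⁻¹) × (792 J/(K·kg)):  [kg·m⁻¹·s⁻¹] · [m²·s⁻²·K⁻¹] = kg·m·s⁻³·K⁻¹
  (81 s⁻²·K⁻¹·m²) × (157 kg m^-1 s^-1):  [m²·s⁻²·K⁻¹] · [kg·m⁻¹·s⁻¹] = kg·m·s⁻³·K⁻¹
  625 m·kg·s^-3·K^-1:  kg·m·s⁻³·K⁻¹
Every term reduces to kg·m·s⁻³·K⁻¹.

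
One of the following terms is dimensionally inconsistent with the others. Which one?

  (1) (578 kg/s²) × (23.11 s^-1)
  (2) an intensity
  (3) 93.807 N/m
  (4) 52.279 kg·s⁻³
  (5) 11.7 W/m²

In SI base units:
  (1) [kg·s⁻²] · [s⁻¹] = kg·s⁻³
  (2) [intensity] = kg·s⁻³
  (3) N·m⁻¹ = kg·m·s⁻²·m⁻¹ = kg·s⁻²
  (4) kg·s⁻³
  (5) W·m⁻² = J·s⁻¹·m⁻² = kg·s⁻³
All reduce to kg·s⁻³ except (3), which is kg·s⁻².

(3)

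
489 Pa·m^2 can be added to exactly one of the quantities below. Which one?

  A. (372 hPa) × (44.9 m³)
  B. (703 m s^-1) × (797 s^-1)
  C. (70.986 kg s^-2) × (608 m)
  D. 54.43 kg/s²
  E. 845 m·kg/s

Reference: Pa·m² = N·m⁻²·m² = kg·m·s⁻².
Each option:
  A. [kg·m⁻¹·s⁻²] · [m³] = kg·m²·s⁻²
  B. [m·s⁻¹] · [s⁻¹] = m·s⁻²
  C. [kg·s⁻²] · [m] = kg·m·s⁻²  ← same
  D. kg·s⁻²
  E. kg·m·s⁻¹
Only C. matches kg·m·s⁻².

C.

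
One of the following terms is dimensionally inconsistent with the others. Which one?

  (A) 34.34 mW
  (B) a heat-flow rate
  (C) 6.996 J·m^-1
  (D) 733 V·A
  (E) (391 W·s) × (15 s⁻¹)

(C)

Reduce each to base SI dimensions:
  (A) W = J·s⁻¹ = kg·m²·s⁻³
  (B) [heat-flow rate] = kg·m²·s⁻³
  (C) J·m⁻¹ = N·m·m⁻¹ = kg·m·s⁻²
  (D) V·A = J·C⁻¹·A = kg·m²·s⁻³
  (E) [kg·m²·s⁻²] · [s⁻¹] = kg·m²·s⁻³
All reduce to kg·m²·s⁻³ except (C), which is kg·m·s⁻².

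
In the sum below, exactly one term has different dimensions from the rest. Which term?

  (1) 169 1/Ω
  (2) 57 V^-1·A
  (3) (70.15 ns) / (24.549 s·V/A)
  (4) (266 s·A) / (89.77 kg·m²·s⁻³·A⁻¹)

Expand each in SI base units:
  (1) Ω⁻¹ = (V·A⁻¹)⁻¹ = kg⁻¹·m⁻²·s³·A²
  (2) A·V⁻¹ = A·(J·C⁻¹)⁻¹ = kg⁻¹·m⁻²·s³·A²
  (3) [s] / [kg·m²·s⁻²·A⁻²] = kg⁻¹·m⁻²·s³·A²
  (4) [s·A] / [kg·m²·s⁻³·A⁻¹] = kg⁻¹·m⁻²·s⁴·A²
All reduce to kg⁻¹·m⁻²·s³·A² except (4), which is kg⁻¹·m⁻²·s⁴·A².

(4)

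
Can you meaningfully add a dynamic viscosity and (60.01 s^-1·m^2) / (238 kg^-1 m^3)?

Expand each in SI base units:
  a dynamic viscosity:  [dynamic viscosity] = kg·m⁻¹·s⁻¹
  (60.01 s^-1·m^2) / (238 kg^-1 m^3):  [m²·s⁻¹] / [kg⁻¹·m³] = kg·m⁻¹·s⁻¹
Both are kg·m⁻¹·s⁻¹, so they have the same dimensions and can be added.

Yes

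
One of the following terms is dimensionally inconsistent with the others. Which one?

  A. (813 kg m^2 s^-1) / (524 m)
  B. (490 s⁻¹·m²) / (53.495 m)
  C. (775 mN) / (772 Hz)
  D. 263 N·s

B.

Expand each in SI base units:
  A. [kg·m²·s⁻¹] / [m] = kg·m·s⁻¹
  B. [m²·s⁻¹] / [m] = m·s⁻¹
  C. [kg·m·s⁻²] / [s⁻¹] = kg·m·s⁻¹
  D. N·s = kg·m·s⁻²·s = kg·m·s⁻¹
All reduce to kg·m·s⁻¹ except B., which is m·s⁻¹.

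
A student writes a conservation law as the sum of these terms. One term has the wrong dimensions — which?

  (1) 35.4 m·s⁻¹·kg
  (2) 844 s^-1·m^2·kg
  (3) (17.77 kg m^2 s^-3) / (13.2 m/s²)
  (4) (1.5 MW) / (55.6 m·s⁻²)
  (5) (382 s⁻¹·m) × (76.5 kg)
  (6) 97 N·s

(2)

In SI base units:
  (1) kg·m·s⁻¹
  (2) kg·m²·s⁻¹
  (3) [kg·m²·s⁻³] / [m·s⁻²] = kg·m·s⁻¹
  (4) [kg·m²·s⁻³] / [m·s⁻²] = kg·m·s⁻¹
  (5) [m·s⁻¹] · [kg] = kg·m·s⁻¹
  (6) N·s = kg·m·s⁻²·s = kg·m·s⁻¹
All reduce to kg·m·s⁻¹ except (2), which is kg·m²·s⁻¹.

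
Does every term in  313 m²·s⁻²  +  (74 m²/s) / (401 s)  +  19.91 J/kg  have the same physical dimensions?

In SI base units:
  313 m²·s⁻²:  m²·s⁻²
  (74 m²/s) / (401 s):  [m²·s⁻¹] / [s] = m²·s⁻²
  19.91 J/kg:  J·kg⁻¹ = N·m·kg⁻¹ = m²·s⁻²
Every term reduces to m²·s⁻².

Yes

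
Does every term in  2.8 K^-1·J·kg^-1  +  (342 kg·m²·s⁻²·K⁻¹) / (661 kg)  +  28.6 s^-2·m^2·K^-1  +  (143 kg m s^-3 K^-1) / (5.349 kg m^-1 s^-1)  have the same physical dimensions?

Yes

Reduce each to base SI dimensions:
  2.8 K^-1·J·kg^-1:  J·kg⁻¹·K⁻¹ = N·m·kg⁻¹·K⁻¹ = m²·s⁻²·K⁻¹
  (342 kg·m²·s⁻²·K⁻¹) / (661 kg):  [kg·m²·s⁻²·K⁻¹] / [kg] = m²·s⁻²·K⁻¹
  28.6 s^-2·m^2·K^-1:  m²·s⁻²·K⁻¹
  (143 kg m s^-3 K^-1) / (5.349 kg m^-1 s^-1):  [kg·m·s⁻³·K⁻¹] / [kg·m⁻¹·s⁻¹] = m²·s⁻²·K⁻¹
Every term reduces to m²·s⁻²·K⁻¹.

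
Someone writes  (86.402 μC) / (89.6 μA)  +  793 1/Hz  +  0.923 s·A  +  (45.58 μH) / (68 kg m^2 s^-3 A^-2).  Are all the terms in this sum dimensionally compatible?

Reduce each to base SI dimensions:
  (86.402 μC) / (89.6 μA):  [s·A] / [A] = s
  793 1/Hz:  Hz⁻¹ = (s⁻¹)⁻¹ = s
  0.923 s·A:  A·s = s·A
  (45.58 μH) / (68 kg m^2 s^-3 A^-2):  [kg·m²·s⁻²·A⁻²] / [kg·m²·s⁻³·A⁻²] = s
The terms do not share a single dimension (s vs s·A).

No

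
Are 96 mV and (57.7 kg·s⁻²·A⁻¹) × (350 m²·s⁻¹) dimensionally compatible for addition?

Yes

Expand each in SI base units:
  96 mV:  V = J·C⁻¹ = kg·m²·s⁻³·A⁻¹
  (57.7 kg·s⁻²·A⁻¹) × (350 m²·s⁻¹):  [kg·s⁻²·A⁻¹] · [m²·s⁻¹] = kg·m²·s⁻³·A⁻¹
Both are kg·m²·s⁻³·A⁻¹, so they have the same dimensions and can be added.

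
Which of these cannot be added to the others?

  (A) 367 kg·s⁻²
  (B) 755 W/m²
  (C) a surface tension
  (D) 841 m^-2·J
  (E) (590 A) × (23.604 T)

(B)

Dimensions:
  (A) kg·s⁻²
  (B) W·m⁻² = J·s⁻¹·m⁻² = kg·s⁻³
  (C) [surface tension] = kg·s⁻²
  (D) J·m⁻² = N·m·m⁻² = kg·s⁻²
  (E) [A] · [kg·s⁻²·A⁻¹] = kg·s⁻²
All reduce to kg·s⁻² except (B), which is kg·s⁻³.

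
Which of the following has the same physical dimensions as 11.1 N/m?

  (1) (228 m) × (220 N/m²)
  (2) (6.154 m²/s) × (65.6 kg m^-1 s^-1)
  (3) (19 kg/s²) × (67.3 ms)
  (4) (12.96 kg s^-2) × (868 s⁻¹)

(1)

Reference: N·m⁻¹ = kg·m·s⁻²·m⁻¹ = kg·s⁻².
Each option:
  (1) [m] · [kg·m⁻¹·s⁻²] = kg·s⁻²  ← same
  (2) [m²·s⁻¹] · [kg·m⁻¹·s⁻¹] = kg·m·s⁻²
  (3) [kg·s⁻²] · [s] = kg·s⁻¹
  (4) [kg·s⁻²] · [s⁻¹] = kg·s⁻³
Only (1) matches kg·s⁻².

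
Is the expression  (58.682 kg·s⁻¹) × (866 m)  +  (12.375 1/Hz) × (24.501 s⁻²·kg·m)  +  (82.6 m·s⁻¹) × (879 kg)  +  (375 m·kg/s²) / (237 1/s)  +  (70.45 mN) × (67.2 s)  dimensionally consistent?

Expand each in SI base units:
  (58.682 kg·s⁻¹) × (866 m):  [kg·s⁻¹] · [m] = kg·m·s⁻¹
  (12.375 1/Hz) × (24.501 s⁻²·kg·m):  [s] · [kg·m·s⁻²] = kg·m·s⁻¹
  (82.6 m·s⁻¹) × (879 kg):  [m·s⁻¹] · [kg] = kg·m·s⁻¹
  (375 m·kg/s²) / (237 1/s):  [kg·m·s⁻²] / [s⁻¹] = kg·m·s⁻¹
  (70.45 mN) × (67.2 s):  [kg·m·s⁻²] · [s] = kg·m·s⁻¹
Every term reduces to kg·m·s⁻¹.

Yes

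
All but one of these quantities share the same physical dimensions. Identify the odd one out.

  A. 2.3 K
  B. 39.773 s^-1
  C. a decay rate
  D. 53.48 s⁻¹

A.

Expand each in SI base units:
  A. K
  B. s⁻¹
  C. [decay rate] = s⁻¹
  D. s⁻¹
All reduce to s⁻¹ except A., which is K.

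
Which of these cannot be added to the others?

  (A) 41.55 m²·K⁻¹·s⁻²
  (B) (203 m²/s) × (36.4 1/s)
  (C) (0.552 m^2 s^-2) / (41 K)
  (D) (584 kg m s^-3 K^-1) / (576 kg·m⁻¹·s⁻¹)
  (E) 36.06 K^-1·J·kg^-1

In SI base units:
  (A) m²·s⁻²·K⁻¹
  (B) [m²·s⁻¹] · [s⁻¹] = m²·s⁻²
  (C) [m²·s⁻²] / [K] = m²·s⁻²·K⁻¹
  (D) [kg·m·s⁻³·K⁻¹] / [kg·m⁻¹·s⁻¹] = m²·s⁻²·K⁻¹
  (E) J·kg⁻¹·K⁻¹ = N·m·kg⁻¹·K⁻¹ = m²·s⁻²·K⁻¹
All reduce to m²·s⁻²·K⁻¹ except (B), which is m²·s⁻².

(B)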